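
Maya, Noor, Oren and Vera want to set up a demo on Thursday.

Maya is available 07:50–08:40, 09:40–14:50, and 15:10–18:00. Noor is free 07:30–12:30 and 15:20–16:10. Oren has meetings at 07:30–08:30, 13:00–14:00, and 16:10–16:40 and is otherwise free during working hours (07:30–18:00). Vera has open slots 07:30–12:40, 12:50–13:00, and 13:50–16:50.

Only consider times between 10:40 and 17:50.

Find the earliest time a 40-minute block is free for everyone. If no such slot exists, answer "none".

10:40

Oren free within 07:30–18:00: 08:30–13:00, 14:00–16:10, 16:40–18:00.
Maya ∩ Noor: 07:50–08:40, 09:40–12:30, 15:20–16:10.
Maya ∩ Noor ∩ Oren: 08:30–08:40, 09:40–12:30, 15:20–16:10.
Maya ∩ Noor ∩ Oren ∩ Vera: 08:30–08:40, 09:40–12:30, 15:20–16:10.
Restricted to 10:40–17:50: 10:40–12:30, 15:20–16:10.
Windows ≥ 40 min: 10:40–12:30, 15:20–16:10.
Earliest such window starts at 10:40.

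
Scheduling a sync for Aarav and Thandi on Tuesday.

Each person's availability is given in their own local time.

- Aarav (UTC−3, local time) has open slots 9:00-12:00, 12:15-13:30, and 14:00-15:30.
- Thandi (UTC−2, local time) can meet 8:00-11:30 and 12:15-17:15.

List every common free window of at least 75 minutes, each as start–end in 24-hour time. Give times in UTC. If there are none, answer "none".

Aarav → UTC: 12:00–15:00, 15:15–16:30, 17:00–18:30.
Thandi → UTC: 10:00–13:30, 14:15–19:15.
Aarav ∩ Thandi: 12:00–13:30, 14:15–15:00, 15:15–16:30, 17:00–18:30.
Windows ≥ 75 min: 12:00–13:30, 15:15–16:30, 17:00–18:30.

12:00–13:30, 15:15–16:30, 17:00–18:30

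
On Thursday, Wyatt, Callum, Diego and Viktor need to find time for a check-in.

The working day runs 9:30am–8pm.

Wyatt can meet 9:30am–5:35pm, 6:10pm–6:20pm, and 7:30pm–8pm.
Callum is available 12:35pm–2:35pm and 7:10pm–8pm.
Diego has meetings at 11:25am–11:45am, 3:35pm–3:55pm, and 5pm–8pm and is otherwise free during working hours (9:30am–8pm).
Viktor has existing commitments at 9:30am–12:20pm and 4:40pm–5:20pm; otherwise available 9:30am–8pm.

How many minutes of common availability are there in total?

Diego free within 09:30–20:00: 09:30–11:25, 11:45–15:35, 15:55–17:00.
Viktor free within 09:30–20:00: 12:20–16:40, 17:20–20:00.
Wyatt ∩ Callum: 12:35–14:35, 19:30–20:00.
Wyatt ∩ Callum ∩ Diego: 12:35–14:35.
Wyatt ∩ Callum ∩ Diego ∩ Viktor: 12:35–14:35.
Total common minutes: 120.

120 minutes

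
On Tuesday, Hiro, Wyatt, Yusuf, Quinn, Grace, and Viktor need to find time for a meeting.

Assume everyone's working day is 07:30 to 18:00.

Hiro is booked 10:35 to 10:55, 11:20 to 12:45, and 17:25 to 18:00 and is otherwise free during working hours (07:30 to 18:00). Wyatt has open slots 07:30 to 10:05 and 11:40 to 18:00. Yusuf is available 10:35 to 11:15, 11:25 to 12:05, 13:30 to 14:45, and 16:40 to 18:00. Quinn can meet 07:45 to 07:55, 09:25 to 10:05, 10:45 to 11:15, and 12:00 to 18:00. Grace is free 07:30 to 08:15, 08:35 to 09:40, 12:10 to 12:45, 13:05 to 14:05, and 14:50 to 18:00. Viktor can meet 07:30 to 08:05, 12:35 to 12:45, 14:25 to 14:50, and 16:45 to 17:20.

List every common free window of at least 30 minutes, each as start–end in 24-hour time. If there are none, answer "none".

16:45–17:20

Hiro free within 07:30–18:00: 07:30–10:35, 10:55–11:20, 12:45–17:25.
Hiro ∩ Wyatt: 07:30–10:05, 12:45–17:25.
Hiro ∩ Wyatt ∩ Yusuf: 13:30–14:45, 16:40–17:25.
Hiro ∩ Wyatt ∩ Yusuf ∩ Quinn: 13:30–14:45, 16:40–17:25.
Hiro ∩ Wyatt ∩ Yusuf ∩ Quinn ∩ Grace: 13:30–14:05, 16:40–17:25.
Hiro ∩ Wyatt ∩ Yusuf ∩ Quinn ∩ Grace ∩ Viktor: 16:45–17:20.
Windows ≥ 30 min: 16:45–17:20.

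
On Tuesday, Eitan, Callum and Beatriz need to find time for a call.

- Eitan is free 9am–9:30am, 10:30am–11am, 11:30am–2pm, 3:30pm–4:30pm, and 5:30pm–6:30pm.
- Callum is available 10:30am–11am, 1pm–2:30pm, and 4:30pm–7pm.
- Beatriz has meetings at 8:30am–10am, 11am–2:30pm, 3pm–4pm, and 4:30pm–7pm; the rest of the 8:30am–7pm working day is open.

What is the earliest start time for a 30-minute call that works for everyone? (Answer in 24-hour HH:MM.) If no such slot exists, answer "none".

Beatriz free within 08:30–19:00: 10:00–11:00, 14:30–15:00, 16:00–16:30.
Eitan ∩ Callum: 10:30–11:00, 13:00–14:00, 17:30–18:30.
Eitan ∩ Callum ∩ Beatriz: 10:30–11:00.
Windows ≥ 30 min: 10:30–11:00.
Earliest such window starts at 10:30.

10:30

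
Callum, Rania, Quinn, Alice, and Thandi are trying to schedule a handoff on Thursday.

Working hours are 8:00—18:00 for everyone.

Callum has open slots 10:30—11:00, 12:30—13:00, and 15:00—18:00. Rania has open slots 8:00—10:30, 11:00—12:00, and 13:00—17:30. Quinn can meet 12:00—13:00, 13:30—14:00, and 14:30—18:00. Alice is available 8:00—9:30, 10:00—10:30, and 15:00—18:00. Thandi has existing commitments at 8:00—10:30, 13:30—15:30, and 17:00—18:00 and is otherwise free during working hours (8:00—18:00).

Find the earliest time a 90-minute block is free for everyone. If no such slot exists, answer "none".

15:30

Thandi free within 08:00–18:00: 10:30–13:30, 15:30–17:00.
Callum ∩ Rania: 15:00–17:30.
Callum ∩ Rania ∩ Quinn: 15:00–17:30.
Callum ∩ Rania ∩ Quinn ∩ Alice: 15:00–17:30.
Callum ∩ Rania ∩ Quinn ∩ Alice ∩ Thandi: 15:30–17:00.
Windows ≥ 90 min: 15:30–17:00.
Earliest such window starts at 15:30.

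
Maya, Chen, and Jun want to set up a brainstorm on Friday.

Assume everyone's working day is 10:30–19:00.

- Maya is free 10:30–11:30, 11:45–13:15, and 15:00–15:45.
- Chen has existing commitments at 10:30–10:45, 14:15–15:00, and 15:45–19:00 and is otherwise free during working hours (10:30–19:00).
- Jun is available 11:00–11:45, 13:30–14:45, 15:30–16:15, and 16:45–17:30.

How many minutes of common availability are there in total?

45 minutes

Chen free within 10:30–19:00: 10:45–14:15, 15:00–15:45.
Maya ∩ Chen: 10:45–11:30, 11:45–13:15, 15:00–15:45.
Maya ∩ Chen ∩ Jun: 11:00–11:30, 15:30–15:45.
Total common minutes: 30 + 15 = 45.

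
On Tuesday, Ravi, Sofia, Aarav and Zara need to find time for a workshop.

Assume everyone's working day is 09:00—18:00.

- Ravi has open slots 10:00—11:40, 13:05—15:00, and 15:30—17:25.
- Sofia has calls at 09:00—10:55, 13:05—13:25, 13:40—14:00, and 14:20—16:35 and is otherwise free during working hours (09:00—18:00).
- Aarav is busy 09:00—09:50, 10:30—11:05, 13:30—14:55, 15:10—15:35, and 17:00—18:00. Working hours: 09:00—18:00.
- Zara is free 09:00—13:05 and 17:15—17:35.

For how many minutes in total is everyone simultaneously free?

Sofia free within 09:00–18:00: 10:55–13:05, 13:25–13:40, 14:00–14:20, 16:35–18:00.
Aarav free within 09:00–18:00: 09:50–10:30, 11:05–13:30, 14:55–15:10, 15:35–17:00.
Ravi ∩ Sofia: 10:55–11:40, 13:25–13:40, 14:00–14:20, 16:35–17:25.
Ravi ∩ Sofia ∩ Aarav: 11:05–11:40, 13:25–13:30, 16:35–17:00.
Ravi ∩ Sofia ∩ Aarav ∩ Zara: 11:05–11:40.
Total common minutes: 35.

35 minutes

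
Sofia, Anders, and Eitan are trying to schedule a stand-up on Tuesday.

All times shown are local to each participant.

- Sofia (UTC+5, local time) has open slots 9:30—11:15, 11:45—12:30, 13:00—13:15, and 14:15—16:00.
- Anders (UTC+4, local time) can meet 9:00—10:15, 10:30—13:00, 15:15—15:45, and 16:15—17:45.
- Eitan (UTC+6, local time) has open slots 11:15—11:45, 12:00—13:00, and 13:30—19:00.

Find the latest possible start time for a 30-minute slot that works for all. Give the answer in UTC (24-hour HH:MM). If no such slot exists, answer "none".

05:15

Sofia → UTC: 04:30–06:15, 06:45–07:30, 08:00–08:15, 09:15–11:00.
Anders → UTC: 05:00–06:15, 06:30–09:00, 11:15–11:45, 12:15–13:45.
Eitan → UTC: 05:15–05:45, 06:00–07:00, 07:30–13:00.
Sofia ∩ Anders: 05:00–06:15, 06:45–07:30, 08:00–08:15.
Sofia ∩ Anders ∩ Eitan: 05:15–05:45, 06:00–06:15, 06:45–07:00, 08:00–08:15.
Windows ≥ 30 min: 05:15–05:45.
Latest start in the last window 05:15–05:45 is 05:45 − 30 min = 05:15.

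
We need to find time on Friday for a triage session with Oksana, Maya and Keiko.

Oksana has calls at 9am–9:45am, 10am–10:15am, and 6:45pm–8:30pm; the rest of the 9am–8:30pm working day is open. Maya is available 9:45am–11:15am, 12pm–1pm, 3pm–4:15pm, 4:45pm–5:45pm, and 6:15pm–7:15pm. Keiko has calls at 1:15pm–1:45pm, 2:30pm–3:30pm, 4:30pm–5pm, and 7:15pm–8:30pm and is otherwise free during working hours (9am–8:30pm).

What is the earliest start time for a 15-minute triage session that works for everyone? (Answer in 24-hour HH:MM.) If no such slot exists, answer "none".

Oksana free within 09:00–20:30: 09:45–10:00, 10:15–18:45.
Keiko free within 09:00–20:30: 09:00–13:15, 13:45–14:30, 15:30–16:30, 17:00–19:15.
Oksana ∩ Maya: 09:45–10:00, 10:15–11:15, 12:00–13:00, 15:00–16:15, 16:45–17:45, 18:15–18:45.
Oksana ∩ Maya ∩ Keiko: 09:45–10:00, 10:15–11:15, 12:00–13:00, 15:30–16:15, 17:00–17:45, 18:15–18:45.
Windows ≥ 15 min: 09:45–10:00, 10:15–11:15, 12:00–13:00, 15:30–16:15, 17:00–17:45, 18:15–18:45.
Earliest such window starts at 09:45.

09:45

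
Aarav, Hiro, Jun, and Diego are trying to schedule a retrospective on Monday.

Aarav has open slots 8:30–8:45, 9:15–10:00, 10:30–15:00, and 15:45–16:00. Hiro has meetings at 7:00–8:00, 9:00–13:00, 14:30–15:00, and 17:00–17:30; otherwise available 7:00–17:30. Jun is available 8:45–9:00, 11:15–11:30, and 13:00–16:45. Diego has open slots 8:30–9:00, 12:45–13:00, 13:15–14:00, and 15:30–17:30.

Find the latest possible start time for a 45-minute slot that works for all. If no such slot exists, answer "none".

Hiro free within 07:00–17:30: 08:00–09:00, 13:00–14:30, 15:00–17:00.
Aarav ∩ Hiro: 08:30–08:45, 13:00–14:30, 15:45–16:00.
Aarav ∩ Hiro ∩ Jun: 13:00–14:30, 15:45–16:00.
Aarav ∩ Hiro ∩ Jun ∩ Diego: 13:15–14:00, 15:45–16:00.
Windows ≥ 45 min: 13:15–14:00.
Latest start in the last window 13:15–14:00 is 14:00 − 45 min = 13:15.

13:15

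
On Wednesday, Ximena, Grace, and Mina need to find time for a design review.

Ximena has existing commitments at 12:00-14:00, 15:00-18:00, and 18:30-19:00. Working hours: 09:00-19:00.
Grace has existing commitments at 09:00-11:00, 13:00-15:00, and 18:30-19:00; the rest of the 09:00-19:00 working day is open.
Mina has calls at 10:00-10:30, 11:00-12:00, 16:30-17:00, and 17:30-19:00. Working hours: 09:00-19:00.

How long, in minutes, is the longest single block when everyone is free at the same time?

0 minutes

Ximena free within 09:00–19:00: 09:00–12:00, 14:00–15:00, 18:00–18:30.
Grace free within 09:00–19:00: 11:00–13:00, 15:00–18:30.
Mina free within 09:00–19:00: 09:00–10:00, 10:30–11:00, 12:00–16:30, 17:00–17:30.
Ximena ∩ Grace: 11:00–12:00, 18:00–18:30.
Ximena ∩ Grace ∩ Mina: (none).
No common window.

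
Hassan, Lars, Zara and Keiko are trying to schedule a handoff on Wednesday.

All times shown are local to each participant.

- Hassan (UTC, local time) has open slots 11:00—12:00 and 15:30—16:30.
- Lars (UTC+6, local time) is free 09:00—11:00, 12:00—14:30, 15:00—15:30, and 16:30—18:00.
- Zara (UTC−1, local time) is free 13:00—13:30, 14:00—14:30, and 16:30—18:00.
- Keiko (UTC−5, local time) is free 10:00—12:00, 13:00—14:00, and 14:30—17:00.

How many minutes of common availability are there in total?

Hassan → UTC: 11:00–12:00, 15:30–16:30.
Lars → UTC: 03:00–05:00, 06:00–08:30, 09:00–09:30, 10:30–12:00.
Zara → UTC: 14:00–14:30, 15:00–15:30, 17:30–19:00.
Keiko → UTC: 15:00–17:00, 18:00–19:00, 19:30–22:00.
Hassan ∩ Lars: 11:00–12:00.
Hassan ∩ Lars ∩ Zara: (none).
Hassan ∩ Lars ∩ Zara ∩ Keiko: (none).
Total common minutes: 0.

0 minutes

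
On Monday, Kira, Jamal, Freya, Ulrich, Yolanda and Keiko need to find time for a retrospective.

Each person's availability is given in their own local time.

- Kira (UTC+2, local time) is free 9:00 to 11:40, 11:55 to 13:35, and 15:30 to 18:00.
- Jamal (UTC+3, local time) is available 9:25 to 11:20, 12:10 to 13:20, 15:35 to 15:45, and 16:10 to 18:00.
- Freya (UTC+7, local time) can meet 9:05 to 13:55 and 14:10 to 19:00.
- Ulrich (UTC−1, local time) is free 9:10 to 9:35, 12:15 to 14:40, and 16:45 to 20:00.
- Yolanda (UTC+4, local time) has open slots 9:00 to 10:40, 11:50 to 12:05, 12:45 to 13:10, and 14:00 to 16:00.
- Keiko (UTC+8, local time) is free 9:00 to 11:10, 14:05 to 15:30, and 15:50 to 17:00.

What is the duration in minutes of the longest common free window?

0 minutes

Kira → UTC: 07:00–09:40, 09:55–11:35, 13:30–16:00.
Jamal → UTC: 06:25–08:20, 09:10–10:20, 12:35–12:45, 13:10–15:00.
Freya → UTC: 02:05–06:55, 07:10–12:00.
Ulrich → UTC: 10:10–10:35, 13:15–15:40, 17:45–21:00.
Yolanda → UTC: 05:00–06:40, 07:50–08:05, 08:45–09:10, 10:00–12:00.
Keiko → UTC: 01:00–03:10, 06:05–07:30, 07:50–09:00.
Kira ∩ Jamal: 07:00–08:20, 09:10–09:40, 09:55–10:20, 13:30–15:00.
Kira ∩ Jamal ∩ Freya: 07:10–08:20, 09:10–09:40, 09:55–10:20.
Kira ∩ Jamal ∩ Freya ∩ Ulrich: 10:10–10:20.
Kira ∩ Jamal ∩ Freya ∩ Ulrich ∩ Yolanda: 10:10–10:20.
Kira ∩ Jamal ∩ Freya ∩ Ulrich ∩ Yolanda ∩ Keiko: (none).
No common window.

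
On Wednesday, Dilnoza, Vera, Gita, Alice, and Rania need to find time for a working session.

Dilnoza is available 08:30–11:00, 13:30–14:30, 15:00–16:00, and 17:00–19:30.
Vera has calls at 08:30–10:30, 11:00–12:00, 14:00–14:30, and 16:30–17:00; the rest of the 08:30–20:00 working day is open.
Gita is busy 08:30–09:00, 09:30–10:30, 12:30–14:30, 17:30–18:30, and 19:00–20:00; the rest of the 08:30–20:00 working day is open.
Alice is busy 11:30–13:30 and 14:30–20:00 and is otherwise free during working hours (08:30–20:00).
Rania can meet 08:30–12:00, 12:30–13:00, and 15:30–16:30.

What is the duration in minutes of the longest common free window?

Vera free within 08:30–20:00: 10:30–11:00, 12:00–14:00, 14:30–16:30, 17:00–20:00.
Gita free within 08:30–20:00: 09:00–09:30, 10:30–12:30, 14:30–17:30, 18:30–19:00.
Alice free within 08:30–20:00: 08:30–11:30, 13:30–14:30.
Dilnoza ∩ Vera: 10:30–11:00, 13:30–14:00, 15:00–16:00, 17:00–19:30.
Dilnoza ∩ Vera ∩ Gita: 10:30–11:00, 15:00–16:00, 17:00–17:30, 18:30–19:00.
Dilnoza ∩ Vera ∩ Gita ∩ Alice: 10:30–11:00.
Dilnoza ∩ Vera ∩ Gita ∩ Alice ∩ Rania: 10:30–11:00.
Single common window of 30 minutes.

30 minutes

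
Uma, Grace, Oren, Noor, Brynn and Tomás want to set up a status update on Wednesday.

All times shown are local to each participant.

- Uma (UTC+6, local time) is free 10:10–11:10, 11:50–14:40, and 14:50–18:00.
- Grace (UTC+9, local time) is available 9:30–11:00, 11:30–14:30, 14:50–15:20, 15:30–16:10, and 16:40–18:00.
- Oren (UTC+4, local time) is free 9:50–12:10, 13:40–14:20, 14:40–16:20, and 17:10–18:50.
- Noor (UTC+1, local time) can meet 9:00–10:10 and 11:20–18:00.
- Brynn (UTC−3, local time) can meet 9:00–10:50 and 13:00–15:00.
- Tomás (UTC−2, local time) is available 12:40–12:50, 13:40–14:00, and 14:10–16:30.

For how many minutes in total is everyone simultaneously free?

0 minutes

Uma → UTC: 04:10–05:10, 05:50–08:40, 08:50–12:00.
Grace → UTC: 00:30–02:00, 02:30–05:30, 05:50–06:20, 06:30–07:10, 07:40–09:00.
Oren → UTC: 05:50–08:10, 09:40–10:20, 10:40–12:20, 13:10–14:50.
Noor → UTC: 08:00–09:10, 10:20–17:00.
Brynn → UTC: 12:00–13:50, 16:00–18:00.
Tomás → UTC: 14:40–14:50, 15:40–16:00, 16:10–18:30.
Uma ∩ Grace: 04:10–05:10, 05:50–06:20, 06:30–07:10, 07:40–08:40, 08:50–09:00.
Uma ∩ Grace ∩ Oren: 05:50–06:20, 06:30–07:10, 07:40–08:10.
Uma ∩ Grace ∩ Oren ∩ Noor: 08:00–08:10.
Uma ∩ Grace ∩ Oren ∩ Noor ∩ Brynn: (none).
Uma ∩ Grace ∩ Oren ∩ Noor ∩ Brynn ∩ Tomás: (none).
Total common minutes: 0.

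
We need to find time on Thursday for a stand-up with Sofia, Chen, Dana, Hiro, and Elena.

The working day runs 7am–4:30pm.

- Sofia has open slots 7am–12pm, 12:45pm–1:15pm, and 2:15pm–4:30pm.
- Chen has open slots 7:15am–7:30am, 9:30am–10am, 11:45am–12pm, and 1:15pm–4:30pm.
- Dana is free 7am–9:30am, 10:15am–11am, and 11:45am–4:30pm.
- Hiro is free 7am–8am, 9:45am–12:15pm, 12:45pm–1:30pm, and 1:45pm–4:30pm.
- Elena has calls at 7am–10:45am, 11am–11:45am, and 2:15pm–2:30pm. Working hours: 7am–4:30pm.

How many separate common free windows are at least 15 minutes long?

2

Elena free within 07:00–16:30: 10:45–11:00, 11:45–14:15, 14:30–16:30.
Sofia ∩ Chen: 07:15–07:30, 09:30–10:00, 11:45–12:00, 14:15–16:30.
Sofia ∩ Chen ∩ Dana: 07:15–07:30, 11:45–12:00, 14:15–16:30.
Sofia ∩ Chen ∩ Dana ∩ Hiro: 07:15–07:30, 11:45–12:00, 14:15–16:30.
Sofia ∩ Chen ∩ Dana ∩ Hiro ∩ Elena: 11:45–12:00, 14:30–16:30.
Windows ≥ 15 min: 11:45–12:00, 14:30–16:30.
That's 2 windows.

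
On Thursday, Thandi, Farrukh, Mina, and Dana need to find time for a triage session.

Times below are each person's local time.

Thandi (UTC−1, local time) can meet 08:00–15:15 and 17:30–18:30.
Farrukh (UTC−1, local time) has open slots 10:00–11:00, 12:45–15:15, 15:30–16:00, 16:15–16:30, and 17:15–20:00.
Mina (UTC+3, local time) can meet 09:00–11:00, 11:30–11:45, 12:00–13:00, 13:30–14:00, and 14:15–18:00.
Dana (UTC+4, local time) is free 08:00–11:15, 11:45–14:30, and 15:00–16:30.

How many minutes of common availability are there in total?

Thandi → UTC: 09:00–16:15, 18:30–19:30.
Farrukh → UTC: 11:00–12:00, 13:45–16:15, 16:30–17:00, 17:15–17:30, 18:15–21:00.
Mina → UTC: 06:00–08:00, 08:30–08:45, 09:00–10:00, 10:30–11:00, 11:15–15:00.
Dana → UTC: 04:00–07:15, 07:45–10:30, 11:00–12:30.
Thandi ∩ Farrukh: 11:00–12:00, 13:45–16:15, 18:30–19:30.
Thandi ∩ Farrukh ∩ Mina: 11:15–12:00, 13:45–15:00.
Thandi ∩ Farrukh ∩ Mina ∩ Dana: 11:15–12:00.
Total common minutes: 45.

45 minutes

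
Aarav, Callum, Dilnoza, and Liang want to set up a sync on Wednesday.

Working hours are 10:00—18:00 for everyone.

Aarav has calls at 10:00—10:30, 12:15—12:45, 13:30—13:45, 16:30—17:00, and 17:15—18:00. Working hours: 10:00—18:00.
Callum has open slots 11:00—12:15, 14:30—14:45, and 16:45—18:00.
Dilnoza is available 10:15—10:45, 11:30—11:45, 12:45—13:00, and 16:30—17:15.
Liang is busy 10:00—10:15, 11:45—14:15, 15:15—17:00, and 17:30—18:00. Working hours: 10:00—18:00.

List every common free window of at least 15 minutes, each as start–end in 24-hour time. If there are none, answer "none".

11:30–11:45, 17:00–17:15

Aarav free within 10:00–18:00: 10:30–12:15, 12:45–13:30, 13:45–16:30, 17:00–17:15.
Liang free within 10:00–18:00: 10:15–11:45, 14:15–15:15, 17:00–17:30.
Aarav ∩ Callum: 11:00–12:15, 14:30–14:45, 17:00–17:15.
Aarav ∩ Callum ∩ Dilnoza: 11:30–11:45, 17:00–17:15.
Aarav ∩ Callum ∩ Dilnoza ∩ Liang: 11:30–11:45, 17:00–17:15.
Windows ≥ 15 min: 11:30–11:45, 17:00–17:15.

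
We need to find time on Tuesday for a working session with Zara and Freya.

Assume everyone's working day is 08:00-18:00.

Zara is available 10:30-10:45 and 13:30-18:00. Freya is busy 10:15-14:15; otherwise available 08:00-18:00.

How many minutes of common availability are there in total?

225 minutes

Freya free within 08:00–18:00: 08:00–10:15, 14:15–18:00.
Zara ∩ Freya: 14:15–18:00.
Total common minutes: 225.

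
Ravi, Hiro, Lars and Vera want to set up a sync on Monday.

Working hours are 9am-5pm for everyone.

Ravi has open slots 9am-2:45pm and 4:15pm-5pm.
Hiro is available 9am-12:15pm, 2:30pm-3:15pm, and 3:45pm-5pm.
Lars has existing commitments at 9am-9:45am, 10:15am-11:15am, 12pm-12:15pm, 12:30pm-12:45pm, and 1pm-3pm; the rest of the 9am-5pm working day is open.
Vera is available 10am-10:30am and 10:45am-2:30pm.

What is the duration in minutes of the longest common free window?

Lars free within 09:00–17:00: 09:45–10:15, 11:15–12:00, 12:15–12:30, 12:45–13:00, 15:00–17:00.
Ravi ∩ Hiro: 09:00–12:15, 14:30–14:45, 16:15–17:00.
Ravi ∩ Hiro ∩ Lars: 09:45–10:15, 11:15–12:00, 16:15–17:00.
Ravi ∩ Hiro ∩ Lars ∩ Vera: 10:00–10:15, 11:15–12:00.
Common window lengths: 15, 45 min; longest is 45.

45 minutes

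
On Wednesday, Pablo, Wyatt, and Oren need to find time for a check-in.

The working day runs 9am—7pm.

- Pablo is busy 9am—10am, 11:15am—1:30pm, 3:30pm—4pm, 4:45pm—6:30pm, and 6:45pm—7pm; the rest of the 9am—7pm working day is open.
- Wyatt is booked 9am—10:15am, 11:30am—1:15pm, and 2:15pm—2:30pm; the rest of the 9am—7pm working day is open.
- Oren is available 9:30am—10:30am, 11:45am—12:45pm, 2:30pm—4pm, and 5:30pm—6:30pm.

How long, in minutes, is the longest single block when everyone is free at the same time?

Pablo free within 09:00–19:00: 10:00–11:15, 13:30–15:30, 16:00–16:45, 18:30–18:45.
Wyatt free within 09:00–19:00: 10:15–11:30, 13:15–14:15, 14:30–19:00.
Pablo ∩ Wyatt: 10:15–11:15, 13:30–14:15, 14:30–15:30, 16:00–16:45, 18:30–18:45.
Pablo ∩ Wyatt ∩ Oren: 10:15–10:30, 14:30–15:30.
Common window lengths: 15, 60 min; longest is 60.

60 minutes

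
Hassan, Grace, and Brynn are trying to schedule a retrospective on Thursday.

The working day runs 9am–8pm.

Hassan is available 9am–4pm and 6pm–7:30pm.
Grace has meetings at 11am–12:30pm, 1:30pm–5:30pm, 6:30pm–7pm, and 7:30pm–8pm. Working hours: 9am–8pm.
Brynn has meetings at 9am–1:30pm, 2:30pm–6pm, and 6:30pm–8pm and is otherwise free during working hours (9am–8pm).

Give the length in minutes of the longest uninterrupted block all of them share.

Grace free within 09:00–20:00: 09:00–11:00, 12:30–13:30, 17:30–18:30, 19:00–19:30.
Brynn free within 09:00–20:00: 13:30–14:30, 18:00–18:30.
Hassan ∩ Grace: 09:00–11:00, 12:30–13:30, 18:00–18:30, 19:00–19:30.
Hassan ∩ Grace ∩ Brynn: 18:00–18:30.
Single common window of 30 minutes.

30 minutes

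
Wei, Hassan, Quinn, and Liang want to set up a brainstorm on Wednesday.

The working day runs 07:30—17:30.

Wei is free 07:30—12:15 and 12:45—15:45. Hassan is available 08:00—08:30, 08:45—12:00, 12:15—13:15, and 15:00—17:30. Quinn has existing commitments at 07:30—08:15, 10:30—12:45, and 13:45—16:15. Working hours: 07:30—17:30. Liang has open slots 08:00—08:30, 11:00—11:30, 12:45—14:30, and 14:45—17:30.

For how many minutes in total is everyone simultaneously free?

45 minutes

Quinn free within 07:30–17:30: 08:15–10:30, 12:45–13:45, 16:15–17:30.
Wei ∩ Hassan: 08:00–08:30, 08:45–12:00, 12:45–13:15, 15:00–15:45.
Wei ∩ Hassan ∩ Quinn: 08:15–08:30, 08:45–10:30, 12:45–13:15.
Wei ∩ Hassan ∩ Quinn ∩ Liang: 08:15–08:30, 12:45–13:15.
Total common minutes: 15 + 30 = 45.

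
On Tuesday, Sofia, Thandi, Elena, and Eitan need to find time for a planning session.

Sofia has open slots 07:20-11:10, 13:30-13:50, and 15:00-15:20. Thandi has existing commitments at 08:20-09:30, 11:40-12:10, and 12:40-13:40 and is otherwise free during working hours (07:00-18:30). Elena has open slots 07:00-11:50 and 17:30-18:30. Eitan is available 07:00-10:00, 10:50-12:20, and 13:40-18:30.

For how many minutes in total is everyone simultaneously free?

Thandi free within 07:00–18:30: 07:00–08:20, 09:30–11:40, 12:10–12:40, 13:40–18:30.
Sofia ∩ Thandi: 07:20–08:20, 09:30–11:10, 13:40–13:50, 15:00–15:20.
Sofia ∩ Thandi ∩ Elena: 07:20–08:20, 09:30–11:10.
Sofia ∩ Thandi ∩ Elena ∩ Eitan: 07:20–08:20, 09:30–10:00, 10:50–11:10.
Total common minutes: 60 + 30 + 20 = 110.

110 minutes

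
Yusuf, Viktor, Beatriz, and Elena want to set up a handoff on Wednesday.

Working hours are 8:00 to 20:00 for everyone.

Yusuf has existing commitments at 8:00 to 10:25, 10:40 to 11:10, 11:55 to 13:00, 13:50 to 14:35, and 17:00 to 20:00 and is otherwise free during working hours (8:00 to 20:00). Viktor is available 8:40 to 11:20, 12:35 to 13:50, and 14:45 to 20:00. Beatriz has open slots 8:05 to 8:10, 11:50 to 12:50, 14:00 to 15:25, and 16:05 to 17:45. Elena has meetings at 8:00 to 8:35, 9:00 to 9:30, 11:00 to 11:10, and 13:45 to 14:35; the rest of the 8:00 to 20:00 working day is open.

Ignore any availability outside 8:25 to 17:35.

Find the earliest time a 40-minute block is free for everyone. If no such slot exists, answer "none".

14:45

Yusuf free within 08:00–20:00: 10:25–10:40, 11:10–11:55, 13:00–13:50, 14:35–17:00.
Elena free within 08:00–20:00: 08:35–09:00, 09:30–11:00, 11:10–13:45, 14:35–20:00.
Yusuf ∩ Viktor: 10:25–10:40, 11:10–11:20, 13:00–13:50, 14:45–17:00.
Yusuf ∩ Viktor ∩ Beatriz: 14:45–15:25, 16:05–17:00.
Yusuf ∩ Viktor ∩ Beatriz ∩ Elena: 14:45–15:25, 16:05–17:00.
Restricted to 08:25–17:35: 14:45–15:25, 16:05–17:00.
Windows ≥ 40 min: 14:45–15:25, 16:05–17:00.
Earliest such window starts at 14:45.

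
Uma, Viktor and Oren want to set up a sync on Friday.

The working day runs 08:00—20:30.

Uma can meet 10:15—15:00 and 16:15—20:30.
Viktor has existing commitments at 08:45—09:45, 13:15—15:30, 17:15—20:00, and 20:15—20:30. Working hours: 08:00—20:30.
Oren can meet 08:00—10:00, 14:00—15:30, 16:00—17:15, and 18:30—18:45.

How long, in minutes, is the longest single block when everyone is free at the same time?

60 minutes

Viktor free within 08:00–20:30: 08:00–08:45, 09:45–13:15, 15:30–17:15, 20:00–20:15.
Uma ∩ Viktor: 10:15–13:15, 16:15–17:15, 20:00–20:15.
Uma ∩ Viktor ∩ Oren: 16:15–17:15.
Single common window of 60 minutes.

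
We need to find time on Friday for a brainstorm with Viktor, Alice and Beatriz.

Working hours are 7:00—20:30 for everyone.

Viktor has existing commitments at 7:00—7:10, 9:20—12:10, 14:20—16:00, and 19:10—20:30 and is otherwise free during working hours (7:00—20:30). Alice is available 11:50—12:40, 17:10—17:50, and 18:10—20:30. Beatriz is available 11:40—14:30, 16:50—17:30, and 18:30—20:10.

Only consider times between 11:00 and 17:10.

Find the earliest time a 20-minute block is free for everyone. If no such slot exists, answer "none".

Viktor free within 07:00–20:30: 07:10–09:20, 12:10–14:20, 16:00–19:10.
Viktor ∩ Alice: 12:10–12:40, 17:10–17:50, 18:10–19:10.
Viktor ∩ Alice ∩ Beatriz: 12:10–12:40, 17:10–17:30, 18:30–19:10.
Restricted to 11:00–17:10: 12:10–12:40.
Windows ≥ 20 min: 12:10–12:40.
Earliest such window starts at 12:10.

12:10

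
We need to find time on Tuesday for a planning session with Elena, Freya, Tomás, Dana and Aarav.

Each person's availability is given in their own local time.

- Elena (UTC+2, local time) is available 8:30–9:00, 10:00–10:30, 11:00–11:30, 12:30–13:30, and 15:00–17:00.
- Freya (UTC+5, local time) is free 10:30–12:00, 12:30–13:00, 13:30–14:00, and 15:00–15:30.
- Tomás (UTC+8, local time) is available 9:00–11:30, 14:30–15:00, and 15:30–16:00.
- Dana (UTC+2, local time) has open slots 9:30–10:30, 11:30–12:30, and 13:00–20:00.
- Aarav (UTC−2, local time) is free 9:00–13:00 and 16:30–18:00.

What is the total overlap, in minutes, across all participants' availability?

Elena → UTC: 06:30–07:00, 08:00–08:30, 09:00–09:30, 10:30–11:30, 13:00–15:00.
Freya → UTC: 05:30–07:00, 07:30–08:00, 08:30–09:00, 10:00–10:30.
Tomás → UTC: 01:00–03:30, 06:30–07:00, 07:30–08:00.
Dana → UTC: 07:30–08:30, 09:30–10:30, 11:00–18:00.
Aarav → UTC: 11:00–15:00, 18:30–20:00.
Elena ∩ Freya: 06:30–07:00.
Elena ∩ Freya ∩ Tomás: 06:30–07:00.
Elena ∩ Freya ∩ Tomás ∩ Dana: (none).
Elena ∩ Freya ∩ Tomás ∩ Dana ∩ Aarav: (none).
Total common minutes: 0.

0 minutes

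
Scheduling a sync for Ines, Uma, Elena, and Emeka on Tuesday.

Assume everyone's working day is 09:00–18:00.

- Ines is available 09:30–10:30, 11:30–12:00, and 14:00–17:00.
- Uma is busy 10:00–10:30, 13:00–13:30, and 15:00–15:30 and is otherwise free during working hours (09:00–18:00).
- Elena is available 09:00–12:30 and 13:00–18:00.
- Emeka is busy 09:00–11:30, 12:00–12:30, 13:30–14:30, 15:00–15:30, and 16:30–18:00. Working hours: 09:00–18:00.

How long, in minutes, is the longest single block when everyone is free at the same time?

Uma free within 09:00–18:00: 09:00–10:00, 10:30–13:00, 13:30–15:00, 15:30–18:00.
Emeka free within 09:00–18:00: 11:30–12:00, 12:30–13:30, 14:30–15:00, 15:30–16:30.
Ines ∩ Uma: 09:30–10:00, 11:30–12:00, 14:00–15:00, 15:30–17:00.
Ines ∩ Uma ∩ Elena: 09:30–10:00, 11:30–12:00, 14:00–15:00, 15:30–17:00.
Ines ∩ Uma ∩ Elena ∩ Emeka: 11:30–12:00, 14:30–15:00, 15:30–16:30.
Common window lengths: 30, 30, 60 min; longest is 60.

60 minutes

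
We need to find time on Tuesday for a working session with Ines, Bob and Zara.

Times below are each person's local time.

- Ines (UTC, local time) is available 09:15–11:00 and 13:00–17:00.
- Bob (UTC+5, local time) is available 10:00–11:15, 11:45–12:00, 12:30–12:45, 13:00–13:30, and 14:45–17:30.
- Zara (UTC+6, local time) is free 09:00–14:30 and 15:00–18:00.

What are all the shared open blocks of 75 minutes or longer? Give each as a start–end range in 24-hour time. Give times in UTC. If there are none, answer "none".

09:45–11:00

Ines → UTC: 09:15–11:00, 13:00–17:00.
Bob → UTC: 05:00–06:15, 06:45–07:00, 07:30–07:45, 08:00–08:30, 09:45–12:30.
Zara → UTC: 03:00–08:30, 09:00–12:00.
Ines ∩ Bob: 09:45–11:00.
Ines ∩ Bob ∩ Zara: 09:45–11:00.
Windows ≥ 75 min: 09:45–11:00.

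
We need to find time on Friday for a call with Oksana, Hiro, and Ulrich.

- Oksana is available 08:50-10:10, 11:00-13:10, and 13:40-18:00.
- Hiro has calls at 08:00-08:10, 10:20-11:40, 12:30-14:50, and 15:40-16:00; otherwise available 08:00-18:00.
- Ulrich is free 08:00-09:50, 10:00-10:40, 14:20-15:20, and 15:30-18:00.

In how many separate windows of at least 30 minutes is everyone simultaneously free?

Hiro free within 08:00–18:00: 08:10–10:20, 11:40–12:30, 14:50–15:40, 16:00–18:00.
Oksana ∩ Hiro: 08:50–10:10, 11:40–12:30, 14:50–15:40, 16:00–18:00.
Oksana ∩ Hiro ∩ Ulrich: 08:50–09:50, 10:00–10:10, 14:50–15:20, 15:30–15:40, 16:00–18:00.
Windows ≥ 30 min: 08:50–09:50, 14:50–15:20, 16:00–18:00.
That's 3 windows.

3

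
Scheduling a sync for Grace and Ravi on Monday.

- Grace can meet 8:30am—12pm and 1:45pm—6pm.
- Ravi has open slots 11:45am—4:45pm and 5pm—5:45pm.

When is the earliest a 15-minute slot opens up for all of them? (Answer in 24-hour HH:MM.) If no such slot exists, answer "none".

11:45

Grace ∩ Ravi: 11:45–12:00, 13:45–16:45, 17:00–17:45.
Windows ≥ 15 min: 11:45–12:00, 13:45–16:45, 17:00–17:45.
Earliest such window starts at 11:45.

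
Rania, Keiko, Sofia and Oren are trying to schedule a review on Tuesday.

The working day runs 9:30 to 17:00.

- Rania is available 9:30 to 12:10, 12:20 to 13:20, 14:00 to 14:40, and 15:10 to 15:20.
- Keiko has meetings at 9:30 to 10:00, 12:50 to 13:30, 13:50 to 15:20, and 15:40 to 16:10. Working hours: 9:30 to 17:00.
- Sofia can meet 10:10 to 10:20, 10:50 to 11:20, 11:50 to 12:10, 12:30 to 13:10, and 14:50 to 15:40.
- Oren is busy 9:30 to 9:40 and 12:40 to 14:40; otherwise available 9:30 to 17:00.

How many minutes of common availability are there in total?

70 minutes

Keiko free within 09:30–17:00: 10:00–12:50, 13:30–13:50, 15:20–15:40, 16:10–17:00.
Oren free within 09:30–17:00: 09:40–12:40, 14:40–17:00.
Rania ∩ Keiko: 10:00–12:10, 12:20–12:50.
Rania ∩ Keiko ∩ Sofia: 10:10–10:20, 10:50–11:20, 11:50–12:10, 12:30–12:50.
Rania ∩ Keiko ∩ Sofia ∩ Oren: 10:10–10:20, 10:50–11:20, 11:50–12:10, 12:30–12:40.
Total common minutes: 10 + 30 + 20 + 10 = 70.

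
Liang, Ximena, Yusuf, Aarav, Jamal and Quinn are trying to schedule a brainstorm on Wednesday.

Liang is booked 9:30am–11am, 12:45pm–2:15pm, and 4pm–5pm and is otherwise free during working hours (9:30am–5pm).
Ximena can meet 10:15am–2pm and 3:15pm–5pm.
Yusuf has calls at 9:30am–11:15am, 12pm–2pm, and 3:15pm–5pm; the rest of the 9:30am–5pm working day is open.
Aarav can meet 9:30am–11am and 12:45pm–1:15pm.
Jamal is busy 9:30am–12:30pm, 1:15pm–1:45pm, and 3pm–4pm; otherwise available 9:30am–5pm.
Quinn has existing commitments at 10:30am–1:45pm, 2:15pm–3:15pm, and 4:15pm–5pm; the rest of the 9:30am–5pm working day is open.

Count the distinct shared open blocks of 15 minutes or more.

Liang free within 09:30–17:00: 11:00–12:45, 14:15–16:00.
Yusuf free within 09:30–17:00: 11:15–12:00, 14:00–15:15.
Jamal free within 09:30–17:00: 12:30–13:15, 13:45–15:00, 16:00–17:00.
Quinn free within 09:30–17:00: 09:30–10:30, 13:45–14:15, 15:15–16:15.
Liang ∩ Ximena: 11:00–12:45, 15:15–16:00.
Liang ∩ Ximena ∩ Yusuf: 11:15–12:00.
Liang ∩ Ximena ∩ Yusuf ∩ Aarav: (none).
Liang ∩ Ximena ∩ Yusuf ∩ Aarav ∩ Jamal: (none).
Liang ∩ Ximena ∩ Yusuf ∩ Aarav ∩ Jamal ∩ Quinn: (none).
Windows ≥ 15 min: (none).
That's 0 windows.

0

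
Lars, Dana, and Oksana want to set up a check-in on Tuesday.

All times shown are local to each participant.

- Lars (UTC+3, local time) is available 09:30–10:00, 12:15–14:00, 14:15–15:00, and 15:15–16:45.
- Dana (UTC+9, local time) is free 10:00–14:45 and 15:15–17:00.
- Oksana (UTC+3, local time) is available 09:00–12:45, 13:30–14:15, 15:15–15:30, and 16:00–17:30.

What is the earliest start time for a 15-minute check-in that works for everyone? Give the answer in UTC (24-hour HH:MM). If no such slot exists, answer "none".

06:30

Lars → UTC: 06:30–07:00, 09:15–11:00, 11:15–12:00, 12:15–13:45.
Dana → UTC: 01:00–05:45, 06:15–08:00.
Oksana → UTC: 06:00–09:45, 10:30–11:15, 12:15–12:30, 13:00–14:30.
Lars ∩ Dana: 06:30–07:00.
Lars ∩ Dana ∩ Oksana: 06:30–07:00.
Windows ≥ 15 min: 06:30–07:00.
Earliest such window starts at 06:30.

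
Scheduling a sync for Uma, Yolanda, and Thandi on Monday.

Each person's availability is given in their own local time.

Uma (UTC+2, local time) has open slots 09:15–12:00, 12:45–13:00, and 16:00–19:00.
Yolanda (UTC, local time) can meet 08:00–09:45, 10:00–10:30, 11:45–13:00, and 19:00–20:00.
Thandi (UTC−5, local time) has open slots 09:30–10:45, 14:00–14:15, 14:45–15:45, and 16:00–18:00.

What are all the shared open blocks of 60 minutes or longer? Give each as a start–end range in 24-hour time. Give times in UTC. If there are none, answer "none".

Uma → UTC: 07:15–10:00, 10:45–11:00, 14:00–17:00.
Yolanda → UTC: 08:00–09:45, 10:00–10:30, 11:45–13:00, 19:00–20:00.
Thandi → UTC: 14:30–15:45, 19:00–19:15, 19:45–20:45, 21:00–23:00.
Uma ∩ Yolanda: 08:00–09:45.
Uma ∩ Yolanda ∩ Thandi: (none).
Windows ≥ 60 min: (none).

none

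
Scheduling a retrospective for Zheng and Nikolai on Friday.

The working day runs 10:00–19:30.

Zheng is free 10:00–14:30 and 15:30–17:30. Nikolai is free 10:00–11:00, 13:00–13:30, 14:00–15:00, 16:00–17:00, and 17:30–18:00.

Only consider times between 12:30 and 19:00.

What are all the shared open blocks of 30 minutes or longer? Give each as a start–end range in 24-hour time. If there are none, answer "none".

13:00–13:30, 14:00–14:30, 16:00–17:00

Zheng ∩ Nikolai: 10:00–11:00, 13:00–13:30, 14:00–14:30, 16:00–17:00.
Restricted to 12:30–19:00: 13:00–13:30, 14:00–14:30, 16:00–17:00.
Windows ≥ 30 min: 13:00–13:30, 14:00–14:30, 16:00–17:00.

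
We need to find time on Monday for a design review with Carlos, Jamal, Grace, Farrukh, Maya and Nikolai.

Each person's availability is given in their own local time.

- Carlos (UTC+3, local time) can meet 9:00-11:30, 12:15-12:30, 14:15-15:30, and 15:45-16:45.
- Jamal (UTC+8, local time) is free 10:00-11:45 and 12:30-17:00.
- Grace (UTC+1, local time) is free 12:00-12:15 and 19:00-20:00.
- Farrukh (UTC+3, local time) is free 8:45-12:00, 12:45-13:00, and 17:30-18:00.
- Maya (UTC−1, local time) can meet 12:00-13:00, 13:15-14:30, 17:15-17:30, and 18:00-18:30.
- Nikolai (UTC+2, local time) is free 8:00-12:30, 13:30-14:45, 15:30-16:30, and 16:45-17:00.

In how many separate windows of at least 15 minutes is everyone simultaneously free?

Carlos → UTC: 06:00–08:30, 09:15–09:30, 11:15–12:30, 12:45–13:45.
Jamal → UTC: 02:00–03:45, 04:30–09:00.
Grace → UTC: 11:00–11:15, 18:00–19:00.
Farrukh → UTC: 05:45–09:00, 09:45–10:00, 14:30–15:00.
Maya → UTC: 13:00–14:00, 14:15–15:30, 18:15–18:30, 19:00–19:30.
Nikolai → UTC: 06:00–10:30, 11:30–12:45, 13:30–14:30, 14:45–15:00.
Carlos ∩ Jamal: 06:00–08:30.
Carlos ∩ Jamal ∩ Grace: (none).
Carlos ∩ Jamal ∩ Grace ∩ Farrukh: (none).
Carlos ∩ Jamal ∩ Grace ∩ Farrukh ∩ Maya: (none).
Carlos ∩ Jamal ∩ Grace ∩ Farrukh ∩ Maya ∩ Nikolai: (none).
Windows ≥ 15 min: (none).
That's 0 windows.

0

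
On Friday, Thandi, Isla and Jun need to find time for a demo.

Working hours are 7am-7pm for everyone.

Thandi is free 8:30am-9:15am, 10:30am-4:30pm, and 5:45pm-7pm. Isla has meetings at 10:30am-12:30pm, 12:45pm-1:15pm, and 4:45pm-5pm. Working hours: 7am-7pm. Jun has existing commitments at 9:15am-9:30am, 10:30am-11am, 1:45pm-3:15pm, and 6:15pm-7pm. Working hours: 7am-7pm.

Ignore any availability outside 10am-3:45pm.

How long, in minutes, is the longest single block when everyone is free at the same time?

30 minutes

Isla free within 07:00–19:00: 07:00–10:30, 12:30–12:45, 13:15–16:45, 17:00–19:00.
Jun free within 07:00–19:00: 07:00–09:15, 09:30–10:30, 11:00–13:45, 15:15–18:15.
Thandi ∩ Isla: 08:30–09:15, 12:30–12:45, 13:15–16:30, 17:45–19:00.
Thandi ∩ Isla ∩ Jun: 08:30–09:15, 12:30–12:45, 13:15–13:45, 15:15–16:30, 17:45–18:15.
Restricted to 10:00–15:45: 12:30–12:45, 13:15–13:45, 15:15–15:45.
Common window lengths: 15, 30, 30 min; longest is 30.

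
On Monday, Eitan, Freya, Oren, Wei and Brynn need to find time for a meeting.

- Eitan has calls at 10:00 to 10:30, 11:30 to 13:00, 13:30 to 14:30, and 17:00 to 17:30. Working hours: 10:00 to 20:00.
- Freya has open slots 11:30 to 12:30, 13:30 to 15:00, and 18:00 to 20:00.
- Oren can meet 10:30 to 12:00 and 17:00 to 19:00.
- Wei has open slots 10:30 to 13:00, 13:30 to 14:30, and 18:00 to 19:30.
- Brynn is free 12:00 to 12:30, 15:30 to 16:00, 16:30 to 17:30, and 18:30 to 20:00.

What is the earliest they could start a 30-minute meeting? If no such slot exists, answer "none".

18:30

Eitan free within 10:00–20:00: 10:30–11:30, 13:00–13:30, 14:30–17:00, 17:30–20:00.
Eitan ∩ Freya: 14:30–15:00, 18:00–20:00.
Eitan ∩ Freya ∩ Oren: 18:00–19:00.
Eitan ∩ Freya ∩ Oren ∩ Wei: 18:00–19:00.
Eitan ∩ Freya ∩ Oren ∩ Wei ∩ Brynn: 18:30–19:00.
Windows ≥ 30 min: 18:30–19:00.
Earliest such window starts at 18:30.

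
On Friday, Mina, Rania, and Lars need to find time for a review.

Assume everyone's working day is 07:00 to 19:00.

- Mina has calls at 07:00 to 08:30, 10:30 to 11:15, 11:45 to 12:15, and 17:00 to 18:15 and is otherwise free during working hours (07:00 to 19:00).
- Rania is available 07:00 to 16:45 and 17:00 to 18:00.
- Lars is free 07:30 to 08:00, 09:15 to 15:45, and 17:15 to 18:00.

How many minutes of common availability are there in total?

315 minutes

Mina free within 07:00–19:00: 08:30–10:30, 11:15–11:45, 12:15–17:00, 18:15–19:00.
Mina ∩ Rania: 08:30–10:30, 11:15–11:45, 12:15–16:45.
Mina ∩ Rania ∩ Lars: 09:15–10:30, 11:15–11:45, 12:15–15:45.
Total common minutes: 75 + 30 + 210 = 315.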